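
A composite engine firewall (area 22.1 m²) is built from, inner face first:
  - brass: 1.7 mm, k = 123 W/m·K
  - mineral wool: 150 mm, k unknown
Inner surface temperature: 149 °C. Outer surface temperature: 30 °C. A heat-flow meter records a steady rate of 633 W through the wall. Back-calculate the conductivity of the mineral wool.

Treating each layer as a thermal resistance in series:
R_brass = L/(kA) = 0.0017/(123×22.1) = 6.254×10^-7 K/W
Sum of known resistances R_other = 6.254×10^-7 K/W
Total R = ΔT/Q = 119/633 = 0.188 K/W
R_mineral wool = R_total − R_other = 0.188 K/W
k = L/(R·A) = 0.15/(0.188×22.1)

k ≈ 0.0361 W/(m·K)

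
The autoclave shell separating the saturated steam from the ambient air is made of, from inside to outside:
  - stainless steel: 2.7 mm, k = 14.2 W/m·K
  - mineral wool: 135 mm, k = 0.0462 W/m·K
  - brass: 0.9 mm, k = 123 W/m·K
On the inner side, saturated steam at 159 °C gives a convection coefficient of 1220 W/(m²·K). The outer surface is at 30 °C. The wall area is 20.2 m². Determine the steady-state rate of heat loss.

Series thermal resistances:
R_inner film = 1/(h_i·A) = 1/(1220×20.2) = 4.058×10^-5 K/W
R_stainless steel = L/(kA) = 0.0027/(14.2×20.2) = 9.413×10^-6 K/W
R_mineral wool = L/(kA) = 0.135/(0.0462×20.2) = 0.1447 K/W
R_brass = L/(kA) = 0.0009/(123×20.2) = 3.622×10^-7 K/W
R_total = 0.1447 K/W
Q = ΔT / R_total = 129 / 0.1447

Q ≈ 891 W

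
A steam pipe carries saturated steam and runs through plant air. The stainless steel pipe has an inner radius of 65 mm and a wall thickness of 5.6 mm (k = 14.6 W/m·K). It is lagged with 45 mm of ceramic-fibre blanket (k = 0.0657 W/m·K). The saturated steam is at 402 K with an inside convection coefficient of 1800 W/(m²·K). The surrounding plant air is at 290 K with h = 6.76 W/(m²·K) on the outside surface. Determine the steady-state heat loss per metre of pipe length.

For a radial system each layer contributes R = ln(r_out/r_in)/(2πkL); films add R = 1/(hA).
R_inner film = 1/(h_i·2πr₁L) = 1/(1800×2π×0.065×1) = 0.00136 K/W
R_stainless steel pipe wall = ln(70.6/65)/(2π×14.6×1) = 9.009×10^-4 K/W
R_ceramic-fibre blanket = ln(115.6/70.6)/(2π×0.0657×1) = 1.195 K/W
R_outer film = 1/(h_o·2πr_oL) = 1/(6.76×2π×0.1156×1) = 0.2037 K/W
R_total = 1.4 K/W
Q = ΔT/R_total = 112/1.4

q′ ≈ 80 W/m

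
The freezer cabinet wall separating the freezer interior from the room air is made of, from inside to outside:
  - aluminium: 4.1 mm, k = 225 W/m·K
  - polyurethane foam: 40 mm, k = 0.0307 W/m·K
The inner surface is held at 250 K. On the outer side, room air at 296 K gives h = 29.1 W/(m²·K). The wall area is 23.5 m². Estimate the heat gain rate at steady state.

Series thermal resistances:
R_aluminium = L/(kA) = 0.0041/(225×23.5) = 7.754×10^-7 K/W
R_polyurethane foam = L/(kA) = 0.04/(0.0307×23.5) = 0.05544 K/W
R_outer film = 1/(h_o·A) = 1/(29.1×23.5) = 0.001462 K/W
R_total = 0.05691 K/W
Q = ΔT / R_total = 46 / 0.05691

Q ≈ 808 W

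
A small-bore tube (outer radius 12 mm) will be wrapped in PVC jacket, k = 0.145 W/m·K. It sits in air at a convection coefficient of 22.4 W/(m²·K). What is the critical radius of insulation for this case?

For a cylinder r_cr = k/h = 0.145/22.4
r_cr = 6.47 mm; since the bare radius (12 mm) is above r_cr, any added insulation will reduce heat loss.

r_cr ≈ 6.47 mm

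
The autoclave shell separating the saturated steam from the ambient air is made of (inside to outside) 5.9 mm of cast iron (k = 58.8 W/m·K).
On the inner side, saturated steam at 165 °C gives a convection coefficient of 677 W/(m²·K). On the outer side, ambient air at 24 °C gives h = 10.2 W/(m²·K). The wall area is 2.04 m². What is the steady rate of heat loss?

Series thermal resistances:
R_inner film = 1/(h_i·A) = 1/(677×2.04) = 7.241×10^-4 K/W
R_cast iron = L/(kA) = 0.0059/(58.8×2.04) = 4.919×10^-5 K/W
R_outer film = 1/(h_o·A) = 1/(10.2×2.04) = 0.04806 K/W
R_total = 0.04883 K/W
Q = ΔT / R_total = 141 / 0.04883

Q ≈ 2890 W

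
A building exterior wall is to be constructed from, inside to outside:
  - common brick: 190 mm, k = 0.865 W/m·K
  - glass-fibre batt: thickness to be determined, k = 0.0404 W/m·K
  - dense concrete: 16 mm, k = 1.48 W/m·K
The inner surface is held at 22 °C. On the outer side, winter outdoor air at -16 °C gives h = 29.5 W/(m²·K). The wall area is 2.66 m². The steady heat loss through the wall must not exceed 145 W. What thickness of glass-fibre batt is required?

L ≈ 17.5 mm

Model the wall as resistances in series:
R_common brick = L/(kA) = 0.19/(0.865×2.66) = 0.08258 K/W
R_dense concrete = L/(kA) = 0.016/(1.48×2.66) = 0.004064 K/W
R_outer film = 1/(h_o·A) = 1/(29.5×2.66) = 0.01274 K/W
Sum of the known resistances R_other = 0.09938 K/W
Required total resistance R_tot = ΔT/Q_allow = 38/145 = 0.2621 K/W
R_glass-fibre batt = R_tot − R_other = 0.1627 K/W
L = R·k·A = 0.1627×0.0404×2.66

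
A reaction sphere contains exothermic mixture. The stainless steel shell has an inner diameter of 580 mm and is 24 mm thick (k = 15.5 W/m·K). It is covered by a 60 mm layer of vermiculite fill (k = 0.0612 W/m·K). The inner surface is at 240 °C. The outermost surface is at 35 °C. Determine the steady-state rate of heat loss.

Q ≈ 308 W

For a spherical shell R = (1/r₁ − 1/r₂)/(4πk); film R = 1/(h·4πr²). In series:
R_stainless steel shell = (1/0.29 − 1/0.314)/(4π×15.5) = 0.001353 K/W
R_vermiculite fill = (1/0.314 − 1/0.374)/(4π×0.0612) = 0.6643 K/W
R_total = 0.6657 K/W
Q = ΔT/R_total = 205/0.6657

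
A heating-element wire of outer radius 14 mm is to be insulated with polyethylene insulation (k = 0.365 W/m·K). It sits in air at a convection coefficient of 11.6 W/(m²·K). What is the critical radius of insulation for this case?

r_cr ≈ 31.5 mm

For a cylinder r_cr = k/h = 0.365/11.6
r_cr = 31.5 mm; since the bare radius (14 mm) is below r_cr, adding a thin layer of insulation will *increase* heat loss.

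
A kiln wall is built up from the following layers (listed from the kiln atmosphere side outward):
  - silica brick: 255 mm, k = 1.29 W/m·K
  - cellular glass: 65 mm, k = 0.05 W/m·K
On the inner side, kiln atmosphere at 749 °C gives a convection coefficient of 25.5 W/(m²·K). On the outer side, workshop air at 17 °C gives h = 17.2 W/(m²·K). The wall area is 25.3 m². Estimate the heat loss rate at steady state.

Treating each layer as a thermal resistance in series:
R_inner film = 1/(h_i·A) = 1/(25.5×25.3) = 0.00155 K/W
R_silica brick = L/(kA) = 0.255/(1.29×25.3) = 0.007813 K/W
R_cellular glass = L/(kA) = 0.065/(0.05×25.3) = 0.05138 K/W
R_outer film = 1/(h_o·A) = 1/(17.2×25.3) = 0.002298 K/W
R_total = 0.06304 K/W
Q = ΔT / R_total = 732 / 0.06304

Q ≈ 11600 W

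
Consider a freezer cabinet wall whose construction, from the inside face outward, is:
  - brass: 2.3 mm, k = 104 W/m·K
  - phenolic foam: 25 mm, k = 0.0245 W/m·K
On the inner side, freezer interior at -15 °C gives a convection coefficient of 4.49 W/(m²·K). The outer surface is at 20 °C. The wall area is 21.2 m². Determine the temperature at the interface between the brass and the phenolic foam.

T ≈ -8.73 °C

Series thermal resistances:
R_inner film = 1/(h_i·A) = 1/(4.49×21.2) = 0.01051 K/W
R_brass = L/(kA) = 0.0023/(104×21.2) = 1.043×10^-6 K/W
R_phenolic foam = L/(kA) = 0.025/(0.0245×21.2) = 0.04813 K/W
R_total = 0.05864 K/W;  Q = ΔT/R_total = 35/0.05864 = 596.9 W
T_interface = T_inner + Q·ΣR(inner→interface) = -15 + 597×0.01051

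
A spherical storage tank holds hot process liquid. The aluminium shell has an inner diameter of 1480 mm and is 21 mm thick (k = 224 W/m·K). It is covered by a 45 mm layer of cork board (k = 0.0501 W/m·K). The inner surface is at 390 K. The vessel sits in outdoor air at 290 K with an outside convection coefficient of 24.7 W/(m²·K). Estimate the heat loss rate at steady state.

Q ≈ 823 W

Each spherical layer contributes R = (1/r_i − 1/r_o)/(4πk):
R_aluminium shell = (1/0.74 − 1/0.761)/(4π×224) = 1.325×10^-5 K/W
R_cork board = (1/0.761 − 1/0.806)/(4π×0.0501) = 0.1165 K/W
R_outer film = 1/(h·4πr_o²) = 1/(24.7×4π×0.806²) = 0.004959 K/W
R_total = 0.1215 K/W
Q = ΔT/R_total = 100/0.1215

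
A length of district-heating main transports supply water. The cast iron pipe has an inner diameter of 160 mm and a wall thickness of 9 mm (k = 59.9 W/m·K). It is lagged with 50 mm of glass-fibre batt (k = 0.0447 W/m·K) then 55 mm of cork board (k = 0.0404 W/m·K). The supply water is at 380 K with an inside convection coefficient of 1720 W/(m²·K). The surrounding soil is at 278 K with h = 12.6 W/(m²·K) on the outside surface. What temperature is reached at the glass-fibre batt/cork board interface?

T ≈ 325 K

Treating each annulus and film as a series resistance:
R_inner film = 1/(h_i·2πr₁L) = 1/(1720×2π×0.08×1) = 0.001157 K/W
R_cast iron pipe wall = ln(89/80)/(2π×59.9×1) = 2.833×10^-4 K/W
R_glass-fibre batt = ln(139/89)/(2π×0.0447×1) = 1.587 K/W
R_cork board = ln(194/139)/(2π×0.0404×1) = 1.313 K/W
R_outer film = 1/(h_o·2πr_oL) = 1/(12.6×2π×0.194×1) = 0.06511 K/W
R_total = 2.967 K/W
Q = ΔT/R_total = 102/2.967
Q = 34.4 W/m
T_interface = T_inner − Q·ΣR(inner→interface) = 380 − 34.4×1.589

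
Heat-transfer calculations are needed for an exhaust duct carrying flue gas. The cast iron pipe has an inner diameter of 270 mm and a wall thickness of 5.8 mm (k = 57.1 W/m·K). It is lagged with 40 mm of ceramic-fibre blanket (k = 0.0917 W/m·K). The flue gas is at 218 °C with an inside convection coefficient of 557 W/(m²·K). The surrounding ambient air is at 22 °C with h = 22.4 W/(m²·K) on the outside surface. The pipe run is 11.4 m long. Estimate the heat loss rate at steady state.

Radial resistances (cylindrical: R_cond = ln(r_o/r_i)/(2πkL), R_conv = 1/(h·2πrL)):
R_inner film = 1/(h_i·2πr₁L) = 1/(557×2π×0.135×11.4) = 1.857×10^-4 K/W
R_cast iron pipe wall = ln(140.8/135)/(2π×57.1×11.4) = 1.029×10^-5 K/W
R_ceramic-fibre blanket = ln(180.8/140.8)/(2π×0.0917×11.4) = 0.03807 K/W
R_outer film = 1/(h_o·2πr_oL) = 1/(22.4×2π×0.1808×11.4) = 0.003447 K/W
R_total = 0.04171 K/W
Q = ΔT/R_total = 196/0.04171

Q ≈ 4700 W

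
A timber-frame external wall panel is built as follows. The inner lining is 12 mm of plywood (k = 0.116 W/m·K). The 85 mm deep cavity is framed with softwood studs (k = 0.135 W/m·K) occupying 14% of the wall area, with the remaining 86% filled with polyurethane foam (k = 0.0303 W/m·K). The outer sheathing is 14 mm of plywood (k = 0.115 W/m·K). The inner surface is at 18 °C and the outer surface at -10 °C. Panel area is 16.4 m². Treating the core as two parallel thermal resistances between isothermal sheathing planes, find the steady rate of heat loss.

Sheathing layers in series; stud and cavity paths in parallel between them.
R_inner = 0.012/(0.116×16.4) = 0.006308 K/W
R_stud  = 0.085/(0.135×0.14×16.4) = 0.2742 K/W
R_cav   = 0.085/(0.0303×0.86×16.4) = 0.1989 K/W
1/R_core = 1/R_stud + 1/R_cav → R_core = 0.1153 K/W
R_outer = 0.014/(0.115×16.4) = 0.007423 K/W
R_total = 0.129 K/W
Q = ΔT/R_total = 28/0.129

Q ≈ 217 W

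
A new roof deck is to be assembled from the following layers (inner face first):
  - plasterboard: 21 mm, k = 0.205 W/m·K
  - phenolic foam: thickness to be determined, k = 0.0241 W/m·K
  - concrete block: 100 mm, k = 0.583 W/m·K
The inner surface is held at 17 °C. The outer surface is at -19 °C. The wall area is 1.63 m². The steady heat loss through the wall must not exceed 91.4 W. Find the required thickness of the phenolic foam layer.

Thermal resistances in series:
R_plasterboard = L/(kA) = 0.021/(0.205×1.63) = 0.06285 K/W
R_concrete block = L/(kA) = 0.1/(0.583×1.63) = 0.1052 K/W
Sum of the known resistances R_other = 0.1681 K/W
Required total resistance R_tot = ΔT/Q_allow = 36/91.4 = 0.3939 K/W
R_phenolic foam = R_tot − R_other = 0.2258 K/W
L = R·k·A = 0.2258×0.0241×1.63

L ≈ 8.87 mm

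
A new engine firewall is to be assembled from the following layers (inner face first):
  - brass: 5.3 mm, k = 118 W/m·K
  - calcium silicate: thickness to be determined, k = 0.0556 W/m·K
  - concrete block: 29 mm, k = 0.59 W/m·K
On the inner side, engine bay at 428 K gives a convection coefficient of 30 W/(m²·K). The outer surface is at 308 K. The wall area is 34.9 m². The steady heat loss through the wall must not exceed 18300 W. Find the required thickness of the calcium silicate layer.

Thermal resistances in series:
R_inner film = 1/(h_i·A) = 1/(30×34.9) = 9.551×10^-4 K/W
R_brass = L/(kA) = 0.0053/(118×34.9) = 1.287×10^-6 K/W
R_concrete block = L/(kA) = 0.029/(0.59×34.9) = 0.001408 K/W
Sum of the known resistances R_other = 0.002365 K/W
Required total resistance R_tot = ΔT/Q_allow = 120/18300 = 0.006557 K/W
R_calcium silicate = R_tot − R_other = 0.004193 K/W
L = R·k·A = 0.004193×0.0556×34.9

L ≈ 8.14 mm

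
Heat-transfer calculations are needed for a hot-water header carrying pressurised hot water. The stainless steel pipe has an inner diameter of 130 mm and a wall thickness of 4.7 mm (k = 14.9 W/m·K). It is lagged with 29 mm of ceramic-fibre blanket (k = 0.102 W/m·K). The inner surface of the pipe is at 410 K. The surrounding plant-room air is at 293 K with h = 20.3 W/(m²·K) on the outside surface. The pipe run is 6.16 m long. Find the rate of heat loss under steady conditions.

For a radial system each layer contributes R = ln(r_out/r_in)/(2πkL); films add R = 1/(hA).
R_stainless steel pipe wall = ln(69.7/65)/(2π×14.9×6.16) = 1.211×10^-4 K/W
R_ceramic-fibre blanket = ln(98.7/69.7)/(2π×0.102×6.16) = 0.08812 K/W
R_outer film = 1/(h_o·2πr_oL) = 1/(20.3×2π×0.0987×6.16) = 0.0129 K/W
R_total = 0.1011 K/W
Q = ΔT/R_total = 117/0.1011

Q ≈ 1160 W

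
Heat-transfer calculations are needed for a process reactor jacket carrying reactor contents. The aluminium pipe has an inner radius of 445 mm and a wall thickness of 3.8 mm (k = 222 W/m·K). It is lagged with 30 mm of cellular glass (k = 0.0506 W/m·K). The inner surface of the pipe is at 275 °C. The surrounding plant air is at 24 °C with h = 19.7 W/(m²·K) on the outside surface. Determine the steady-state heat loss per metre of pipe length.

q′ ≈ 1140 W/m

Per-layer cylindrical resistances, series-summed:
R_aluminium pipe wall = ln(448.8/445)/(2π×222×1) = 6.096×10^-6 K/W
R_cellular glass = ln(478.8/448.8)/(2π×0.0506×1) = 0.2035 K/W
R_outer film = 1/(h_o·2πr_oL) = 1/(19.7×2π×0.4788×1) = 0.01687 K/W
R_total = 0.2204 K/W
Q = ΔT/R_total = 251/0.2204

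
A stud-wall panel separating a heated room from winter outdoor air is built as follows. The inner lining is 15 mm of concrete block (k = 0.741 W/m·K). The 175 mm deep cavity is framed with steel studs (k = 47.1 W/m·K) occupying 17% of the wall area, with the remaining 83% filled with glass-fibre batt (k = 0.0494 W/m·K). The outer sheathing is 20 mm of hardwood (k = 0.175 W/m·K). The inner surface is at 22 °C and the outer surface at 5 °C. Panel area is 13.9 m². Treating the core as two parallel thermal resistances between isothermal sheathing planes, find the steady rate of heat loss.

Q ≈ 1510 W

Sheathing layers in series; stud and cavity paths in parallel between them.
R_inner = 0.015/(0.741×13.9) = 0.001456 K/W
R_stud  = 0.175/(47.1×0.17×13.9) = 0.001572 K/W
R_cav   = 0.175/(0.0494×0.83×13.9) = 0.3071 K/W
1/R_core = 1/R_stud + 1/R_cav → R_core = 0.001564 K/W
R_outer = 0.02/(0.175×13.9) = 0.008222 K/W
R_total = 0.01124 K/W
Q = ΔT/R_total = 17/0.01124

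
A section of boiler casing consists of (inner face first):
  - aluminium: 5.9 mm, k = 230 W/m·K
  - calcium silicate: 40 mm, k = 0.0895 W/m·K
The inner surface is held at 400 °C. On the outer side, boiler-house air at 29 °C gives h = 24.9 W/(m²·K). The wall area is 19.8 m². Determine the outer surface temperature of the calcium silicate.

Series thermal resistances:
R_aluminium = L/(kA) = 0.0059/(230×19.8) = 1.296×10^-6 K/W
R_calcium silicate = L/(kA) = 0.04/(0.0895×19.8) = 0.02257 K/W
R_outer film = 1/(h_o·A) = 1/(24.9×19.8) = 0.002028 K/W
R_total = 0.0246 K/W;  Q = ΔT/R_total = 371/0.0246 = 15080 W
T_interface = T_inner − Q·ΣR(inner→interface) = 400 − 15100×0.02257

T ≈ 59.6 °C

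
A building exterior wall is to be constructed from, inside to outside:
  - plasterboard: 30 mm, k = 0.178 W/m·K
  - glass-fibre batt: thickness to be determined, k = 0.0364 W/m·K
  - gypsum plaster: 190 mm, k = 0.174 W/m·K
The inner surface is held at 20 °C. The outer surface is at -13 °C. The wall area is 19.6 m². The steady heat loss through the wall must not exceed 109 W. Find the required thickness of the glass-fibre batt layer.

Model the wall as resistances in series:
R_plasterboard = L/(kA) = 0.03/(0.178×19.6) = 0.008599 K/W
R_gypsum plaster = L/(kA) = 0.19/(0.174×19.6) = 0.05571 K/W
Sum of the known resistances R_other = 0.06431 K/W
Required total resistance R_tot = ΔT/Q_allow = 33/109 = 0.3028 K/W
R_glass-fibre batt = R_tot − R_other = 0.2384 K/W
L = R·k·A = 0.2384×0.0364×19.6

L ≈ 170 mm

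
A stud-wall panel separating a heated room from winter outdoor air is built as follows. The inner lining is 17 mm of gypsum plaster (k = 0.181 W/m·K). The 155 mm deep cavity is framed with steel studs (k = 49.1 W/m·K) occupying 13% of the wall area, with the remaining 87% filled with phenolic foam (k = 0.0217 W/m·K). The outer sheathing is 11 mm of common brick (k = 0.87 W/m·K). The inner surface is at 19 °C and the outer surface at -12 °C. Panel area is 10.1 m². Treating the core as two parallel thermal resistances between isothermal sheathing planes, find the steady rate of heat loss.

Sheathing layers in series; stud and cavity paths in parallel between them.
R_inner = 0.017/(0.181×10.1) = 0.009299 K/W
R_stud  = 0.155/(49.1×0.13×10.1) = 0.002404 K/W
R_cav   = 0.155/(0.0217×0.87×10.1) = 0.8129 K/W
1/R_core = 1/R_stud + 1/R_cav → R_core = 0.002397 K/W
R_outer = 0.011/(0.87×10.1) = 0.001252 K/W
R_total = 0.01295 K/W
Q = ΔT/R_total = 31/0.01295

Q ≈ 2390 W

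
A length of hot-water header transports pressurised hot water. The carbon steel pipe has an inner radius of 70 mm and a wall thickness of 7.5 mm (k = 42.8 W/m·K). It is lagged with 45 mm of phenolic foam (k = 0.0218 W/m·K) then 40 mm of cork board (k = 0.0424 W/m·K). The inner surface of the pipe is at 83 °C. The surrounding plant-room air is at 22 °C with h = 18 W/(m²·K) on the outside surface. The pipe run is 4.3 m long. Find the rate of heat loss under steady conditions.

Q ≈ 58.8 W

Treating each annulus and film as a series resistance:
R_carbon steel pipe wall = ln(77.5/70)/(2π×42.8×4.3) = 8.802×10^-5 K/W
R_phenolic foam = ln(122.5/77.5)/(2π×0.0218×4.3) = 0.7773 K/W
R_cork board = ln(162.5/122.5)/(2π×0.0424×4.3) = 0.2467 K/W
R_outer film = 1/(h_o·2πr_oL) = 1/(18×2π×0.1625×4.3) = 0.01265 K/W
R_total = 1.037 K/W
Q = ΔT/R_total = 61/1.037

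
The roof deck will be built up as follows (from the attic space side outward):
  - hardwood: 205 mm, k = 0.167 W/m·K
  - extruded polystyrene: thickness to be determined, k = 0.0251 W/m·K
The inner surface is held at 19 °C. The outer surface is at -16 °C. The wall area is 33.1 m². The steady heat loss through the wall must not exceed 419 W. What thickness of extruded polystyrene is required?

Series thermal resistances:
R_hardwood = L/(kA) = 0.205/(0.167×33.1) = 0.03709 K/W
Sum of the known resistances R_other = 0.03709 K/W
Required total resistance R_tot = ΔT/Q_allow = 35/419 = 0.08353 K/W
R_extruded polystyrene = R_tot − R_other = 0.04645 K/W
L = R·k·A = 0.04645×0.0251×33.1

L ≈ 38.6 mm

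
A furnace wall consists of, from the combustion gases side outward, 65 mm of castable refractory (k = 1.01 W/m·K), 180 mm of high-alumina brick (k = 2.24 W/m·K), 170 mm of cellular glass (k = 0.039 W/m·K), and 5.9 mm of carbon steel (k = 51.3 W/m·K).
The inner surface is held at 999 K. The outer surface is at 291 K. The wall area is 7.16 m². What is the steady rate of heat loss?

Q ≈ 1130 W

Model the wall as resistances in series:
R_castable refractory = L/(kA) = 0.065/(1.01×7.16) = 0.008988 K/W
R_high-alumina brick = L/(kA) = 0.18/(2.24×7.16) = 0.01122 K/W
R_cellular glass = L/(kA) = 0.17/(0.039×7.16) = 0.6088 K/W
R_carbon steel = L/(kA) = 0.0059/(51.3×7.16) = 1.606×10^-5 K/W
R_total = 0.629 K/W
Q = ΔT / R_total = 708 / 0.629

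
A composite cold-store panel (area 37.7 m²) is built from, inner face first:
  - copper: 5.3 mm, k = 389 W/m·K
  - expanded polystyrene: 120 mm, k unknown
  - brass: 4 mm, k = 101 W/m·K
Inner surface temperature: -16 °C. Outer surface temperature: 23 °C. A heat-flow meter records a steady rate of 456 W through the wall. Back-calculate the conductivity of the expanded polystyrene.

k ≈ 0.0372 W/(m·K)

Series thermal resistances:
R_copper = L/(kA) = 0.0053/(389×37.7) = 3.614×10^-7 K/W
R_brass = L/(kA) = 0.004/(101×37.7) = 1.051×10^-6 K/W
Sum of known resistances R_other = 1.412×10^-6 K/W
Total R = ΔT/Q = 39/456 = 0.08553 K/W
R_expanded polystyrene = R_total − R_other = 0.08552 K/W
k = L/(R·A) = 0.12/(0.08552×37.7)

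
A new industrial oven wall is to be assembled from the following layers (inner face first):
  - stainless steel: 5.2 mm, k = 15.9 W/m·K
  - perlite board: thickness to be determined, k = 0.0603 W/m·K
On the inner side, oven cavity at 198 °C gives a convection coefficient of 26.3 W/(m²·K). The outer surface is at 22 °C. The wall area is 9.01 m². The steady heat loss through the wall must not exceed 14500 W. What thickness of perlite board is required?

L ≈ 4.28 mm

Treating each layer as a thermal resistance in series:
R_inner film = 1/(h_i·A) = 1/(26.3×9.01) = 0.00422 K/W
R_stainless steel = L/(kA) = 0.0052/(15.9×9.01) = 3.63×10^-5 K/W
Sum of the known resistances R_other = 0.004256 K/W
Required total resistance R_tot = ΔT/Q_allow = 176/14500 = 0.01214 K/W
R_perlite board = R_tot − R_other = 0.007882 K/W
L = R·k·A = 0.007882×0.0603×9.01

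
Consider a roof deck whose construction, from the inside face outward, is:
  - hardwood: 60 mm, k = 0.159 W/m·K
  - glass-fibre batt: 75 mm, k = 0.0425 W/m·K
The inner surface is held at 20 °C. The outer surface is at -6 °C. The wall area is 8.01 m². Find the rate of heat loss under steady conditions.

Q ≈ 97.2 W

Model the wall as resistances in series:
R_hardwood = L/(kA) = 0.06/(0.159×8.01) = 0.04711 K/W
R_glass-fibre batt = L/(kA) = 0.075/(0.0425×8.01) = 0.2203 K/W
R_total = 0.2674 K/W
Q = ΔT / R_total = 26 / 0.2674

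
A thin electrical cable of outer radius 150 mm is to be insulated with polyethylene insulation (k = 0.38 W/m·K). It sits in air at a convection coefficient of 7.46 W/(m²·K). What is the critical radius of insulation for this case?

r_cr ≈ 50.9 mm

For a cylinder r_cr = k/h = 0.38/7.46
r_cr = 50.9 mm; since the bare radius (150 mm) is above r_cr, any added insulation will reduce heat loss.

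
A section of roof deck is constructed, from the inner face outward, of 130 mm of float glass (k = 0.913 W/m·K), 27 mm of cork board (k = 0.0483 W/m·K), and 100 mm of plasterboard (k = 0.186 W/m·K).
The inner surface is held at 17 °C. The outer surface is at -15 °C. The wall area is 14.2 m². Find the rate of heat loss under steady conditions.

Q ≈ 367 W

Series thermal resistances:
R_float glass = L/(kA) = 0.13/(0.913×14.2) = 0.01003 K/W
R_cork board = L/(kA) = 0.027/(0.0483×14.2) = 0.03937 K/W
R_plasterboard = L/(kA) = 0.1/(0.186×14.2) = 0.03786 K/W
R_total = 0.08726 K/W
Q = ΔT / R_total = 32 / 0.08726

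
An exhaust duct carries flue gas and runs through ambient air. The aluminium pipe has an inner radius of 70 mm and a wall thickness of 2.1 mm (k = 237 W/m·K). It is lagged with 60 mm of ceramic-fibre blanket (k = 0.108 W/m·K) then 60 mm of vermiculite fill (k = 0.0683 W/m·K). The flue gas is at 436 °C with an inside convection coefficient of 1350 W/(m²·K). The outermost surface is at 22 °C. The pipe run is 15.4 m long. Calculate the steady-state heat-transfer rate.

Cylindrical conduction, so R = ln(r₂/r₁)/(2πkL) per layer, in series:
R_inner film = 1/(h_i·2πr₁L) = 1/(1350×2π×0.07×15.4) = 1.094×10^-4 K/W
R_aluminium pipe wall = ln(72.1/70)/(2π×237×15.4) = 1.289×10^-6 K/W
R_ceramic-fibre blanket = ln(132.1/72.1)/(2π×0.108×15.4) = 0.05794 K/W
R_vermiculite fill = ln(192.1/132.1)/(2π×0.0683×15.4) = 0.05666 K/W
R_total = 0.1147 K/W
Q = ΔT/R_total = 414/0.1147

Q ≈ 3610 W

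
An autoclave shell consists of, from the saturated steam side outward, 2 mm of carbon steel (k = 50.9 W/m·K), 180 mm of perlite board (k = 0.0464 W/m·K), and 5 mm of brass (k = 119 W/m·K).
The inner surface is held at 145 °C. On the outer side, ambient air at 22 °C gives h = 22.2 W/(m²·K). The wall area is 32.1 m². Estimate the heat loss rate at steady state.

Q ≈ 1010 W

Using the resistance-network approach (series):
R_carbon steel = L/(kA) = 0.002/(50.9×32.1) = 1.224×10^-6 K/W
R_perlite board = L/(kA) = 0.18/(0.0464×32.1) = 0.1209 K/W
R_brass = L/(kA) = 0.005/(119×32.1) = 1.309×10^-6 K/W
R_outer film = 1/(h_o·A) = 1/(22.2×32.1) = 0.001403 K/W
R_total = 0.1223 K/W
Q = ΔT / R_total = 123 / 0.1223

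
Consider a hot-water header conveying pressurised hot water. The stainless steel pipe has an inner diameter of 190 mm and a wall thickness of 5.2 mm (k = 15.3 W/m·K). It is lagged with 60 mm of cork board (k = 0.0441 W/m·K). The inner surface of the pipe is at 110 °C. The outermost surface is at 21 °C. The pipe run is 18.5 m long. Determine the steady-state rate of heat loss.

Q ≈ 972 W

Radial resistances (cylindrical: R_cond = ln(r_o/r_i)/(2πkL), R_conv = 1/(h·2πrL)):
R_stainless steel pipe wall = ln(100.2/95)/(2π×15.3×18.5) = 2.996×10^-5 K/W
R_cork board = ln(160.2/100.2)/(2π×0.0441×18.5) = 0.09154 K/W
R_total = 0.09157 K/W
Q = ΔT/R_total = 89/0.09157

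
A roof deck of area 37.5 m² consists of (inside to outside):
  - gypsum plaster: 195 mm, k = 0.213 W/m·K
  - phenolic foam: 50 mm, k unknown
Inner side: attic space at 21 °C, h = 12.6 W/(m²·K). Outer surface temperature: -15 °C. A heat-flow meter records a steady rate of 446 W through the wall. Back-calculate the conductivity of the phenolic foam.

Using the resistance-network approach (series):
R_inner film = 1/(h_i·A) = 1/(12.6×37.5) = 0.002116 K/W
R_gypsum plaster = L/(kA) = 0.195/(0.213×37.5) = 0.02441 K/W
Sum of known resistances R_other = 0.02653 K/W
Total R = ΔT/Q = 36/446 = 0.08072 K/W
R_phenolic foam = R_total − R_other = 0.05419 K/W
k = L/(R·A) = 0.05/(0.05419×37.5)

k ≈ 0.0246 W/(m·K)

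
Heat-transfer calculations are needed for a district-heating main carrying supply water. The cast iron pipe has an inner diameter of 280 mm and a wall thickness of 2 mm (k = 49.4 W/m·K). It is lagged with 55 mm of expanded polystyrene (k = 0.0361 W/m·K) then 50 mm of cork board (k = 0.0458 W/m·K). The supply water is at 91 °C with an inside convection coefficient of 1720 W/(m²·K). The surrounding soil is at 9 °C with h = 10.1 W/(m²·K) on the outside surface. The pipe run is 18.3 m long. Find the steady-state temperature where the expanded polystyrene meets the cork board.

T ≈ 39.4 °C

Cylindrical conduction, so R = ln(r₂/r₁)/(2πkL) per layer, in series:
R_inner film = 1/(h_i·2πr₁L) = 1/(1720×2π×0.14×18.3) = 3.612×10^-5 K/W
R_cast iron pipe wall = ln(142/140)/(2π×49.4×18.3) = 2.497×10^-6 K/W
R_expanded polystyrene = ln(197/142)/(2π×0.0361×18.3) = 0.07887 K/W
R_cork board = ln(247/197)/(2π×0.0458×18.3) = 0.04295 K/W
R_outer film = 1/(h_o·2πr_oL) = 1/(10.1×2π×0.247×18.3) = 0.003486 K/W
R_total = 0.1253 K/W
Q = ΔT/R_total = 82/0.1253
Q = 654 W
T_interface = T_inner − Q·ΣR(inner→interface) = 91 − 654×0.07891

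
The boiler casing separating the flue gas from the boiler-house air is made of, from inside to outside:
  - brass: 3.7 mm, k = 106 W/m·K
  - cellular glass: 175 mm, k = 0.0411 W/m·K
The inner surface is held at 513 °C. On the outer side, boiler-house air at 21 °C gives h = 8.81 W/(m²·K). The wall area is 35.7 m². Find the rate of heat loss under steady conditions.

Q ≈ 4020 W

Thermal resistances in series:
R_brass = L/(kA) = 0.0037/(106×35.7) = 9.777×10^-7 K/W
R_cellular glass = L/(kA) = 0.175/(0.0411×35.7) = 0.1193 K/W
R_outer film = 1/(h_o·A) = 1/(8.81×35.7) = 0.003179 K/W
R_total = 0.1224 K/W
Q = ΔT / R_total = 492 / 0.1224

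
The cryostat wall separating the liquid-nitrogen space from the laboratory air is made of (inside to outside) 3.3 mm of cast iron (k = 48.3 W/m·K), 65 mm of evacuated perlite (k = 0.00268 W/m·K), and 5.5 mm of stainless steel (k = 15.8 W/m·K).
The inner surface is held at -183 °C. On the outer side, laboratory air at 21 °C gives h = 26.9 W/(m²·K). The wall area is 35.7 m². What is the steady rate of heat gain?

Series thermal resistances:
R_cast iron = L/(kA) = 0.0033/(48.3×35.7) = 1.914×10^-6 K/W
R_evacuated perlite = L/(kA) = 0.065/(0.00268×35.7) = 0.6794 K/W
R_stainless steel = L/(kA) = 0.0055/(15.8×35.7) = 9.751×10^-6 K/W
R_outer film = 1/(h_o·A) = 1/(26.9×35.7) = 0.001041 K/W
R_total = 0.6804 K/W
Q = ΔT / R_total = 204 / 0.6804

Q ≈ 300 W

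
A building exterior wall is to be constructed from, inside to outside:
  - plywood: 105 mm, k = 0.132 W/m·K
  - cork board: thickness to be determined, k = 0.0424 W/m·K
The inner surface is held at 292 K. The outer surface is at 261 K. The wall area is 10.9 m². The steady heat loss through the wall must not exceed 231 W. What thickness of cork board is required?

Treating each layer as a thermal resistance in series:
R_plywood = L/(kA) = 0.105/(0.132×10.9) = 0.07298 K/W
Sum of the known resistances R_other = 0.07298 K/W
Required total resistance R_tot = ΔT/Q_allow = 31/231 = 0.1342 K/W
R_cork board = R_tot − R_other = 0.06122 K/W
L = R·k·A = 0.06122×0.0424×10.9

L ≈ 28.3 mm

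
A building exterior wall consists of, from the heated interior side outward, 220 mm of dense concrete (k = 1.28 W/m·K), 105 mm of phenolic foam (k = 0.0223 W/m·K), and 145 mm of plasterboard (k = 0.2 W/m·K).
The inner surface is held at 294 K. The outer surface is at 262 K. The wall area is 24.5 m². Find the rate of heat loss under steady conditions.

Treating each layer as a thermal resistance in series:
R_dense concrete = L/(kA) = 0.22/(1.28×24.5) = 0.007015 K/W
R_phenolic foam = L/(kA) = 0.105/(0.0223×24.5) = 0.1922 K/W
R_plasterboard = L/(kA) = 0.145/(0.2×24.5) = 0.02959 K/W
R_total = 0.2288 K/W
Q = ΔT / R_total = 32 / 0.2288

Q ≈ 140 W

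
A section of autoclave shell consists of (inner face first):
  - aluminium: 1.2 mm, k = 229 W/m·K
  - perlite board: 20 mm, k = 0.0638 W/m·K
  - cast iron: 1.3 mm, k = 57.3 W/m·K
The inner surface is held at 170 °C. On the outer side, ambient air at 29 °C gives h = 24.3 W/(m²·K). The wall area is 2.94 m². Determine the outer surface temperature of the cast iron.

T ≈ 45.4 °C

Using the resistance-network approach (series):
R_aluminium = L/(kA) = 0.0012/(229×2.94) = 1.782×10^-6 K/W
R_perlite board = L/(kA) = 0.02/(0.0638×2.94) = 0.1066 K/W
R_cast iron = L/(kA) = 0.0013/(57.3×2.94) = 7.717×10^-6 K/W
R_outer film = 1/(h_o·A) = 1/(24.3×2.94) = 0.014 K/W
R_total = 0.1206 K/W;  Q = ΔT/R_total = 141/0.1206 = 1169 W
T_interface = T_inner − Q·ΣR(inner→interface) = 170 − 1170×0.1066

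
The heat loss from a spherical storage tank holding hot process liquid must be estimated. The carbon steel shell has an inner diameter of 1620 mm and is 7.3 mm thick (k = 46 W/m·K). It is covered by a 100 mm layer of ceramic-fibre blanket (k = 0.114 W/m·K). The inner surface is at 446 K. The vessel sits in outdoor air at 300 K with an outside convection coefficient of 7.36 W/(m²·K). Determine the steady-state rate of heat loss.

Q ≈ 1380 W

Radial (spherical) resistances in series:
R_carbon steel shell = (1/0.81 − 1/0.8173)/(4π×46) = 1.908×10^-5 K/W
R_ceramic-fibre blanket = (1/0.8173 − 1/0.9173)/(4π×0.114) = 0.09311 K/W
R_outer film = 1/(h·4πr_o²) = 1/(7.36×4π×0.9173²) = 0.01285 K/W
R_total = 0.106 K/W
Q = ΔT/R_total = 146/0.106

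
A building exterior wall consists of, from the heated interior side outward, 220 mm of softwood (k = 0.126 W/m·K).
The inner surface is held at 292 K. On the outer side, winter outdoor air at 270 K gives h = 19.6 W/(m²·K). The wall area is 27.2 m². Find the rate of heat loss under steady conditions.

Q ≈ 333 W

Treating each layer as a thermal resistance in series:
R_softwood = L/(kA) = 0.22/(0.126×27.2) = 0.06419 K/W
R_outer film = 1/(h_o·A) = 1/(19.6×27.2) = 0.001876 K/W
R_total = 0.06607 K/W
Q = ΔT / R_total = 22 / 0.06607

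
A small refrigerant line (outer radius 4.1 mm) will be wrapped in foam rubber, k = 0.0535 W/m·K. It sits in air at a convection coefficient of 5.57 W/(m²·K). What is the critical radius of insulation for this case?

r_cr ≈ 9.61 mm

For a cylinder r_cr = k/h = 0.0535/5.57
r_cr = 9.61 mm; since the bare radius (4.1 mm) is below r_cr, adding a thin layer of insulation will *increase* heat loss.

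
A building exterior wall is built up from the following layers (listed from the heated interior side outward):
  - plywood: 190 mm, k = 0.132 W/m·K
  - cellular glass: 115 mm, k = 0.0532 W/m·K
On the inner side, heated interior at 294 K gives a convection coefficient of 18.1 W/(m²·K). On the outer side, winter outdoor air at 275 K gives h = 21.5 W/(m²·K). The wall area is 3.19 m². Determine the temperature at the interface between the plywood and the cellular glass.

Model the wall as resistances in series:
R_inner film = 1/(h_i·A) = 1/(18.1×3.19) = 0.01732 K/W
R_plywood = L/(kA) = 0.19/(0.132×3.19) = 0.4512 K/W
R_cellular glass = L/(kA) = 0.115/(0.0532×3.19) = 0.6776 K/W
R_outer film = 1/(h_o·A) = 1/(21.5×3.19) = 0.01458 K/W
R_total = 1.161 K/W;  Q = ΔT/R_total = 19/1.161 = 16.37 W
T_interface = T_inner − Q·ΣR(inner→interface) = 294 − 16.4×0.4685

T ≈ 286 K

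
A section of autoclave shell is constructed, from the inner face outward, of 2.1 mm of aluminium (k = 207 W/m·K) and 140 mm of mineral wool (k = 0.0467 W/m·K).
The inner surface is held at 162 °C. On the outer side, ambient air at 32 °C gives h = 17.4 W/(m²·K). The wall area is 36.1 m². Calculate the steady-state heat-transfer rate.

Q ≈ 1540 W

Thermal resistances in series:
R_aluminium = L/(kA) = 0.0021/(207×36.1) = 2.81×10^-7 K/W
R_mineral wool = L/(kA) = 0.14/(0.0467×36.1) = 0.08304 K/W
R_outer film = 1/(h_o·A) = 1/(17.4×36.1) = 0.001592 K/W
R_total = 0.08464 K/W
Q = ΔT / R_total = 130 / 0.08464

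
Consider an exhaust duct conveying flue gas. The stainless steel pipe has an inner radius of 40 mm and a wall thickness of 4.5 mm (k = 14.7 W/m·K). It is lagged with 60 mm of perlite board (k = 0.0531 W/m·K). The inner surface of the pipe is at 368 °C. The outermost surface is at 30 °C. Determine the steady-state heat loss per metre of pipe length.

Cylindrical conduction, so R = ln(r₂/r₁)/(2πkL) per layer, in series:
R_stainless steel pipe wall = ln(44.5/40)/(2π×14.7×1) = 0.001154 K/W
R_perlite board = ln(104.5/44.5)/(2π×0.0531×1) = 2.559 K/W
R_total = 2.56 K/W
Q = ΔT/R_total = 338/2.56

q′ ≈ 132 W/m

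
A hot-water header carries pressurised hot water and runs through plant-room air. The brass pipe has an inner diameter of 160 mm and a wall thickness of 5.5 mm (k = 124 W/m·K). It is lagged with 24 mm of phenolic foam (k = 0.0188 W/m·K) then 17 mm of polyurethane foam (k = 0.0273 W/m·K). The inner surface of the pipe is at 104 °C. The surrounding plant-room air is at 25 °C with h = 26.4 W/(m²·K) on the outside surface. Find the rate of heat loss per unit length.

Per-layer cylindrical resistances, series-summed:
R_brass pipe wall = ln(85.5/80)/(2π×124×1) = 8.534×10^-5 K/W
R_phenolic foam = ln(109.5/85.5)/(2π×0.0188×1) = 2.094 K/W
R_polyurethane foam = ln(126.5/109.5)/(2π×0.0273×1) = 0.8414 K/W
R_outer film = 1/(h_o·2πr_oL) = 1/(26.4×2π×0.1265×1) = 0.04766 K/W
R_total = 2.984 K/W
Q = ΔT/R_total = 79/2.984

q′ ≈ 26.5 W/m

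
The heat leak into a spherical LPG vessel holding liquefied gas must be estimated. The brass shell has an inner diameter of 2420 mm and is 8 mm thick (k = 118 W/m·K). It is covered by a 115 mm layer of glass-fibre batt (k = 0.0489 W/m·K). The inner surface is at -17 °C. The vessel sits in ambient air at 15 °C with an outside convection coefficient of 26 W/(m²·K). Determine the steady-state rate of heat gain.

Q ≈ 274 W

Spherical conduction: R = (1/r_in − 1/r_out)/(4πk) per layer; series-sum.
R_brass shell = (1/1.21 − 1/1.218)/(4π×118) = 3.661×10^-6 K/W
R_glass-fibre batt = (1/1.218 − 1/1.333)/(4π×0.0489) = 0.1153 K/W
R_outer film = 1/(h·4πr_o²) = 1/(26×4π×1.333²) = 0.001722 K/W
R_total = 0.117 K/W
Q = ΔT/R_total = 32/0.117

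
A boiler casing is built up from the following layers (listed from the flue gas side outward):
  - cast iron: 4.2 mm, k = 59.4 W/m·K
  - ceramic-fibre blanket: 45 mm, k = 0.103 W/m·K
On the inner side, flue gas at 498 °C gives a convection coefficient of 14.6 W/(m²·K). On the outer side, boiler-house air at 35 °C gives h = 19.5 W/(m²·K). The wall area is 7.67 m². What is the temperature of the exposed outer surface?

T ≈ 77.6 °C

Treating each layer as a thermal resistance in series:
R_inner film = 1/(h_i·A) = 1/(14.6×7.67) = 0.00893 K/W
R_cast iron = L/(kA) = 0.0042/(59.4×7.67) = 9.219×10^-6 K/W
R_ceramic-fibre blanket = L/(kA) = 0.045/(0.103×7.67) = 0.05696 K/W
R_outer film = 1/(h_o·A) = 1/(19.5×7.67) = 0.006686 K/W
R_total = 0.07259 K/W;  Q = ΔT/R_total = 463/0.07259 = 6379 W
T_interface = T_inner − Q·ΣR(inner→interface) = 498 − 6380×0.0659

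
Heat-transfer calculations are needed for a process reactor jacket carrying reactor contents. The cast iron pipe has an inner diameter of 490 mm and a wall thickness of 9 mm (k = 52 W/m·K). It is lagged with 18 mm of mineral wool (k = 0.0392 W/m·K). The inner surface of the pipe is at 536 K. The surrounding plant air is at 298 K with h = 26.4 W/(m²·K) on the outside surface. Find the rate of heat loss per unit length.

For a radial system each layer contributes R = ln(r_out/r_in)/(2πkL); films add R = 1/(hA).
R_cast iron pipe wall = ln(254/245)/(2π×52×1) = 1.104×10^-4 K/W
R_mineral wool = ln(272/254)/(2π×0.0392×1) = 0.278 K/W
R_outer film = 1/(h_o·2πr_oL) = 1/(26.4×2π×0.272×1) = 0.02216 K/W
R_total = 0.3003 K/W
Q = ΔT/R_total = 238/0.3003

q′ ≈ 793 W/m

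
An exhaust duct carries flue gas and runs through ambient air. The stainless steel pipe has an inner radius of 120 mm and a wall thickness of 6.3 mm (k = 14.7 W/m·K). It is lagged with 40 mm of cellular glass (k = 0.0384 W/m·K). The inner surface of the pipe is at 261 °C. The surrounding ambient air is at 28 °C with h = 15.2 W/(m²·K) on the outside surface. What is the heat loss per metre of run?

Cylindrical conduction, so R = ln(r₂/r₁)/(2πkL) per layer, in series:
R_stainless steel pipe wall = ln(126.3/120)/(2π×14.7×1) = 5.54×10^-4 K/W
R_cellular glass = ln(166.3/126.3)/(2π×0.0384×1) = 1.14 K/W
R_outer film = 1/(h_o·2πr_oL) = 1/(15.2×2π×0.1663×1) = 0.06296 K/W
R_total = 1.204 K/W
Q = ΔT/R_total = 233/1.204

q′ ≈ 194 W/m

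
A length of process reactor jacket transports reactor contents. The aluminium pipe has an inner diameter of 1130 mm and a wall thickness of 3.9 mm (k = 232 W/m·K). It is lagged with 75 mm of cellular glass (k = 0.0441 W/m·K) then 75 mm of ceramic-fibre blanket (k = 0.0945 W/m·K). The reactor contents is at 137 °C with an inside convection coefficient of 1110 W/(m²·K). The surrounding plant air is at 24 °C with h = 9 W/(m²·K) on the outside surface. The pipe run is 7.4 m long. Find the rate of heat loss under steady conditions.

Q ≈ 1270 W

Per-layer cylindrical resistances, series-summed:
R_inner film = 1/(h_i·2πr₁L) = 1/(1110×2π×0.565×7.4) = 3.429×10^-5 K/W
R_aluminium pipe wall = ln(568.9/565)/(2π×232×7.4) = 6.377×10^-7 K/W
R_cellular glass = ln(643.9/568.9)/(2π×0.0441×7.4) = 0.0604 K/W
R_ceramic-fibre blanket = ln(718.9/643.9)/(2π×0.0945×7.4) = 0.02508 K/W
R_outer film = 1/(h_o·2πr_oL) = 1/(9×2π×0.7189×7.4) = 0.003324 K/W
R_total = 0.08883 K/W
Q = ΔT/R_total = 113/0.08883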